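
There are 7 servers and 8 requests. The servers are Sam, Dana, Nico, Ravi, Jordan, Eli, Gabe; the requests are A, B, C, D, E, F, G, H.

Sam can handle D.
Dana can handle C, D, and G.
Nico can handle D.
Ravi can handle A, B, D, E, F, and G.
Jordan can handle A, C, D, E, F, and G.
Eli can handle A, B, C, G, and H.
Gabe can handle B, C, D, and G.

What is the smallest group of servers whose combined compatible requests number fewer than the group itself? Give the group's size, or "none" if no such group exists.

2

Take S = {Sam, Nico}. Its neighbourhood is {D}, so |N(S)| = 1 < |S| = 2.
No single vertex violates Hall's condition since each has at least one neighbour, so 2 is the minimum.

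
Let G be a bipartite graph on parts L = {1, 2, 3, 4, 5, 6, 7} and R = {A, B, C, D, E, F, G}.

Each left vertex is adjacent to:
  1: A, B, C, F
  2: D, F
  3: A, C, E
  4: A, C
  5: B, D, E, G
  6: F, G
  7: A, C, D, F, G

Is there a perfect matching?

One maximum matching: 1-B, 2-D, 3-C, 4-A, 5-E, 6-F, 7-G.
Every left vertex is matched, so this is a perfect matching.

Yes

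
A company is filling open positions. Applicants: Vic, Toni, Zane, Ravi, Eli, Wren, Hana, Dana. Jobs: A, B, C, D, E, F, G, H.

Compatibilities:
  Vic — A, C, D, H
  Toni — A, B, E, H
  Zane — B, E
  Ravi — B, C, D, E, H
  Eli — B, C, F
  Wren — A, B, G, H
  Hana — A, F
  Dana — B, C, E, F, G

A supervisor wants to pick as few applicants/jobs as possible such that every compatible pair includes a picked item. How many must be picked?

A maximum matching has 8 edges (e.g. Vic–C, Toni–H, Zane–E, Ravi–D, Eli–F, Wren–B, Hana–A, Dana–G).
By König's theorem the minimum vertex cover has the same size. One such cover is {Vic, Toni, Zane, Ravi, Eli, Wren, Hana, Dana}.

8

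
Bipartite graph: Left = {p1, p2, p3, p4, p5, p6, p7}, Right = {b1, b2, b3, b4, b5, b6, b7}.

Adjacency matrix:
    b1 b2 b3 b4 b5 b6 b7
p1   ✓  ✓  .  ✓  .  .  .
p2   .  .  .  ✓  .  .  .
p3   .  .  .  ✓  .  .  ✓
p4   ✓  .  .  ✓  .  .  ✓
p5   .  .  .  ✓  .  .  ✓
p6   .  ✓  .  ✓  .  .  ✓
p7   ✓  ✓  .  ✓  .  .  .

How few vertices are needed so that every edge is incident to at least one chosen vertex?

{b1, b2, b4, b7} is a vertex cover of size 4: every edge has an endpoint in this set.
No smaller cover exists because p1–b2, p2–b4, p3–b7, p4–b1 is a matching of size 4, and a cover must include an endpoint of each of these disjoint edges (König's theorem).

4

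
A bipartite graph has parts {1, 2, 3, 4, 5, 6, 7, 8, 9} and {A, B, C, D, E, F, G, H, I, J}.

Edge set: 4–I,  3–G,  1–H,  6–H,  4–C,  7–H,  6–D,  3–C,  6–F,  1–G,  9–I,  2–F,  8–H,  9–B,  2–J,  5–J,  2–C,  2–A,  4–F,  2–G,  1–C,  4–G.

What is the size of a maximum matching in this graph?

8

One maximum matching: 1-C, 2-A, 3-G, 4-F, 5-J, 6-D, 7-H, 9-B.
The set {7, 8} has only 1 neighbour ({H}), so by Hall's theorem at most 8 of the 9 left vertices can be matched.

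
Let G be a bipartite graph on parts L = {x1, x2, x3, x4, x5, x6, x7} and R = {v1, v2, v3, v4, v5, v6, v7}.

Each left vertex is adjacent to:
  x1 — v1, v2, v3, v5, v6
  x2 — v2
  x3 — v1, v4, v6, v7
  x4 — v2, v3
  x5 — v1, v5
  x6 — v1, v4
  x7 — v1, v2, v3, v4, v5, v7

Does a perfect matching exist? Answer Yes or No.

One maximum matching: x1-v6, x2-v2, x3-v7, x4-v3, x5-v5, x6-v4, x7-v1.
All 7 left vertices are covered.

Yes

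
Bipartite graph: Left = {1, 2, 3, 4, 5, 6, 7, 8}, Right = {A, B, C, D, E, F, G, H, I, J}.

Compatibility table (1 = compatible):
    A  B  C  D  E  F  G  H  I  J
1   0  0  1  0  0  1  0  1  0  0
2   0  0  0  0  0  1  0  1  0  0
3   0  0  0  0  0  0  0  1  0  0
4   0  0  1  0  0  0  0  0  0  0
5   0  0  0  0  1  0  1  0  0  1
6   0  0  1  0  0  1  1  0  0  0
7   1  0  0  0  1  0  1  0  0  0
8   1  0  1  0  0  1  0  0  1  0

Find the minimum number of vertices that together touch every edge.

7

{5, 6, 7, 8, C, F, H} is a vertex cover of size 7: every edge has an endpoint in this set.
No smaller cover exists because 1–C, 2–F, 3–H, 5–J, 6–G, 7–E, 8–I is a matching of size 7, and a cover must include an endpoint of each of these disjoint edges (König's theorem).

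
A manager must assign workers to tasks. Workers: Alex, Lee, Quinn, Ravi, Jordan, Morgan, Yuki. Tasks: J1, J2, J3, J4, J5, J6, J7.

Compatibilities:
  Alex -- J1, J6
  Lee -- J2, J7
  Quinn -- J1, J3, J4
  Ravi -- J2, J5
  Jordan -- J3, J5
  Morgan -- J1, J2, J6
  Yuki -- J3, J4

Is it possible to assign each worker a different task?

Yes

One maximum matching: Alex-J1, Lee-J7, Quinn-J4, Ravi-J2, Jordan-J5, Morgan-J6, Yuki-J3.
Every worker is matched, so this is a perfect matching.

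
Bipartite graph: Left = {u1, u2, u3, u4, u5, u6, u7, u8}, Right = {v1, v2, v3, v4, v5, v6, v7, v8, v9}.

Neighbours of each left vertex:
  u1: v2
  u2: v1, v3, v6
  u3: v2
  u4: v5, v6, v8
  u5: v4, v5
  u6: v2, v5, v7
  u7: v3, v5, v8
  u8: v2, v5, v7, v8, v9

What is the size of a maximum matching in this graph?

7

For example, pair u1→v2, u2→v1, u4→v6, u5→v4, u6→v7, u7→v8, u8→v5.
The set {u1, u3} has only 1 neighbour ({v2}), so by Hall's theorem at most 7 of the 8 left vertices can be matched.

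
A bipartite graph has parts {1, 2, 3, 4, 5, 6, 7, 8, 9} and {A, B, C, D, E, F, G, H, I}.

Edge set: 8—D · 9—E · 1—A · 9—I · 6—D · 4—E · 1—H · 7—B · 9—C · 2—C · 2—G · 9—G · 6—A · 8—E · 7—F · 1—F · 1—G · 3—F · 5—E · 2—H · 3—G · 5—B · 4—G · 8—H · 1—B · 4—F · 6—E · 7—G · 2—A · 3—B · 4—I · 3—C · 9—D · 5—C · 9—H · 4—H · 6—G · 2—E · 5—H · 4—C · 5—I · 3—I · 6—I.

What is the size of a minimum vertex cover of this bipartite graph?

The 9 edges 1–A, 2–C, 3–B, 4–I, 5–H, 6–E, 7–F, 8–D, 9–G form a matching, so any vertex cover needs at least 9 vertices (one per matched edge).
Conversely {1, 2, 3, 4, 5, 6, 7, 8, 9} meets every edge and has exactly 9 vertices, so 9 is optimal.

9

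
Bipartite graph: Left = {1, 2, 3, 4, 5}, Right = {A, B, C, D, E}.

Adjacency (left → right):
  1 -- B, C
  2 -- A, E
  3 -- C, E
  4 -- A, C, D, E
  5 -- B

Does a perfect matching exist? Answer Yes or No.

Yes

For example, pair 1-C, 2-A, 3-E, 4-D, 5-B.
All 5 left vertices are covered.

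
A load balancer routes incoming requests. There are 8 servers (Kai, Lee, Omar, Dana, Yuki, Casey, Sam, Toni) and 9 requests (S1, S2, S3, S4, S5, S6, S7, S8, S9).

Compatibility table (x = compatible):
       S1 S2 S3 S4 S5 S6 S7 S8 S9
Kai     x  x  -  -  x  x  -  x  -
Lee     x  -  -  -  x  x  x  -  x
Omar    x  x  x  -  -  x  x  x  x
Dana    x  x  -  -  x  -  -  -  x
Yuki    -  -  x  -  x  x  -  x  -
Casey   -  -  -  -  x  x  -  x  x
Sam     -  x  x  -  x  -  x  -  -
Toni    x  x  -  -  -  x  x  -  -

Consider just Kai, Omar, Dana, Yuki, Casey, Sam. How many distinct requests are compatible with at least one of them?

8

The union of neighbours of {Kai, Omar, Dana, Yuki, Casey, Sam} is {S1, S2, S3, S5, S6, S7, S8, S9}, which has 8 elements.
Since |N(S)| = 8 ≥ |S| = 6, Hall's condition holds for this subset.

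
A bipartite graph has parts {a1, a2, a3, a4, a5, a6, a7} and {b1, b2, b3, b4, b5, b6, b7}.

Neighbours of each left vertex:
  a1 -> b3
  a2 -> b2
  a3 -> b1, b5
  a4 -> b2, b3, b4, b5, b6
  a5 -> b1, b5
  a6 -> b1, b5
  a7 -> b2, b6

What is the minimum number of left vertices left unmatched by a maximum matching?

One maximum matching: a1-b3, a2-b2, a3-b1, a4-b4, a5-b5, a7-b6.
The set {a3, a5, a6} has only 2 neighbours ({b1, b5}), so by Hall's theorem at most 6 of the 7 left vertices can be matched.
That matches 6 of the 7, leaving 1 unmatched; no matching can do better.

1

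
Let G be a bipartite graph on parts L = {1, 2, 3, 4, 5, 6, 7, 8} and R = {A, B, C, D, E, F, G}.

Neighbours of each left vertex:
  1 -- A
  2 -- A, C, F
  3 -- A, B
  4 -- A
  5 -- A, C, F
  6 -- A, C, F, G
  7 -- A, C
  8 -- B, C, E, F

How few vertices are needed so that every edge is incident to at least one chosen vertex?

The 6 edges 1–A, 2–C, 3–B, 5–F, 6–G, 8–E form a matching, so any vertex cover needs at least 6 vertices (one per matched edge).
Conversely {3, 6, 8, A, C, F} meets every edge and has exactly 6 vertices, so 6 is optimal.

6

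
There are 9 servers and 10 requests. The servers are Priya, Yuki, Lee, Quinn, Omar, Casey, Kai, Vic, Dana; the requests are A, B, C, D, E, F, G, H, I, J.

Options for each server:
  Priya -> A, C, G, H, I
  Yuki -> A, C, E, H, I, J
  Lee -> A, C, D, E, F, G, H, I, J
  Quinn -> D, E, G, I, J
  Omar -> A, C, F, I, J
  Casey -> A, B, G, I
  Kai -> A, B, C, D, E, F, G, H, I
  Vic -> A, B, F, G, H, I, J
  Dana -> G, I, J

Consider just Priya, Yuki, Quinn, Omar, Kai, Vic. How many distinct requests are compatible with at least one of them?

The union of neighbours of {Priya, Yuki, Quinn, Omar, Kai, Vic} is {A, B, C, D, E, F, G, H, I, J}, which has 10 elements.
Since |N(S)| = 10 ≥ |S| = 6, Hall's condition holds for this subset.

10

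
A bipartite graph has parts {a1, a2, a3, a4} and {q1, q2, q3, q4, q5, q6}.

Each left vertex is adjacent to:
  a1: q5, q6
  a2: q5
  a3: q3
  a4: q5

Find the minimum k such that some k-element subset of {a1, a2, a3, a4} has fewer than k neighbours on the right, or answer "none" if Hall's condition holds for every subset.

2

Take S = {a2, a4}. Its neighbourhood is {q5}, so |N(S)| = 1 < |S| = 2.
No single vertex violates Hall's condition since each has at least one neighbour, so 2 is the minimum.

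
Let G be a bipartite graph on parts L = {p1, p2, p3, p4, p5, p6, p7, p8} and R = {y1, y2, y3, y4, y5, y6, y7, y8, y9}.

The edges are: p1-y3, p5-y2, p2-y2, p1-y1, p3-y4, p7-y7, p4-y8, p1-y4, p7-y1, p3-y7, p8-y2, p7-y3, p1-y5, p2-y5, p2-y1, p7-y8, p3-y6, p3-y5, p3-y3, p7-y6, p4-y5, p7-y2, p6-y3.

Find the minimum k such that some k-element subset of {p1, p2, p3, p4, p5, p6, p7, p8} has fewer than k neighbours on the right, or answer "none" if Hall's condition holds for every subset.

2

Take S = {p5, p8}. Its neighbourhood is {y2}, so |N(S)| = 1 < |S| = 2.
No single vertex violates Hall's condition since each has at least one neighbour, so 2 is the minimum.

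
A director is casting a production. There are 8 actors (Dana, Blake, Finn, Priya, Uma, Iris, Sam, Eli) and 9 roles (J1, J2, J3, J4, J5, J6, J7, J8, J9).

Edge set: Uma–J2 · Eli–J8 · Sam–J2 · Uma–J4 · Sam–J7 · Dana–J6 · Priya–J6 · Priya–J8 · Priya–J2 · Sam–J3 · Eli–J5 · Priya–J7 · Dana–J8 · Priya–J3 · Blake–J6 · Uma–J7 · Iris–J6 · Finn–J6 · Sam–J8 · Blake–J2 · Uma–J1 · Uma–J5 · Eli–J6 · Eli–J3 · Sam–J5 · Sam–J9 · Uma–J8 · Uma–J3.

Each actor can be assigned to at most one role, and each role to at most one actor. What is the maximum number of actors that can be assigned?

One maximum matching: Dana–J8, Blake–J2, Finn–J6, Priya–J7, Uma–J1, Sam–J9, Eli–J3.
The set {Finn, Iris} has only 1 neighbour ({J6}), so by Hall's theorem at most 7 of the 8 actors can be matched.

7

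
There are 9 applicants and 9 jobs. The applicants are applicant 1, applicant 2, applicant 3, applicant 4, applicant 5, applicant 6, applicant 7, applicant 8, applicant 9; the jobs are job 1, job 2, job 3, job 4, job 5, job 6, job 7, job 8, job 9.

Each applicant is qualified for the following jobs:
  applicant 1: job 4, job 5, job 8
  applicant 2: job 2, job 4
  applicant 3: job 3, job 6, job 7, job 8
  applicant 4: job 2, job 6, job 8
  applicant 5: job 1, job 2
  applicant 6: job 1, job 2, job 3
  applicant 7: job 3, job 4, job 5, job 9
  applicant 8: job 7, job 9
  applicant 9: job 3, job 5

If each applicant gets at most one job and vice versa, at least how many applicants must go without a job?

A valid assignment of size 9: applicant 1→job 5, applicant 2→job 4, applicant 3→job 6, applicant 4→job 8, applicant 5→job 1, applicant 6→job 2, applicant 7→job 9, applicant 8→job 7, applicant 9→job 3.
All 9 applicants are matched, so no larger matching exists.
That matches 9 of the 9, leaving 0 unmatched; no matching can do better.

0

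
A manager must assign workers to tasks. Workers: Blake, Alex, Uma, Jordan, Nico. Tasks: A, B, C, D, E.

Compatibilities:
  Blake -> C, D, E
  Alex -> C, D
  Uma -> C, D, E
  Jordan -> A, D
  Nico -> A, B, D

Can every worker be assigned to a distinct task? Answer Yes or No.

One maximum matching: Blake–C, Alex–D, Uma–E, Jordan–A, Nico–B.
All 5 workers are covered.

Yes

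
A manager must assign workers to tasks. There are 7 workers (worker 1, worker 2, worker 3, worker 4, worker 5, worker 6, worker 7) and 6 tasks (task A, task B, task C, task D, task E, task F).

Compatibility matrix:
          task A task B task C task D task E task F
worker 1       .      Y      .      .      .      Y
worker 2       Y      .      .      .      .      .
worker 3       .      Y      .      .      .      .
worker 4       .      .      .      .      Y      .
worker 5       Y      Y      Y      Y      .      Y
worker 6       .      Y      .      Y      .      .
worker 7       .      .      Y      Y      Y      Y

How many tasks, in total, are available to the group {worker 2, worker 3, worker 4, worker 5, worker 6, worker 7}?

6

The union of neighbours of {worker 2, worker 3, worker 4, worker 5, worker 6, worker 7} is {task A, task B, task C, task D, task E, task F}, which has 6 elements.
Since |N(S)| = 6 ≥ |S| = 6, Hall's condition holds for this subset.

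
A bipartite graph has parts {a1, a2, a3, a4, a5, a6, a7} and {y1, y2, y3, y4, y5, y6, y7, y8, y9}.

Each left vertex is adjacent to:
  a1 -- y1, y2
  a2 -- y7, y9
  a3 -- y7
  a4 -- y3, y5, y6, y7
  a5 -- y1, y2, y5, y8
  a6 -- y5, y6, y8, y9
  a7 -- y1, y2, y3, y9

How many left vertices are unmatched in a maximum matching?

One maximum matching: a1–y2, a2–y9, a3–y7, a4–y6, a5–y1, a6–y8, a7–y3.
This saturates every left vertex, so 7 is the maximum.
That matches 7 of the 7, leaving 0 unmatched; no matching can do better.

0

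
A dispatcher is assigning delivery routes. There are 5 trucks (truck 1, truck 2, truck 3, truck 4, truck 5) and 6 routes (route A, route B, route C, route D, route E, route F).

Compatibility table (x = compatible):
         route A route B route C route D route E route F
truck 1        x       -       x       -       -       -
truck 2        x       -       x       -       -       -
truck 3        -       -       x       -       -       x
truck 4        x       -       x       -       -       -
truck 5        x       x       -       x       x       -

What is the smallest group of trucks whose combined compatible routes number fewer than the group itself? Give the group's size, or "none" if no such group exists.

3

Take S = {truck 1, truck 2, truck 4}. Its neighbourhood is {route A, route C}, so |N(S)| = 2 < |S| = 3.
Every subset of size less than 3 has at least as many neighbours as members, so 3 is the minimum.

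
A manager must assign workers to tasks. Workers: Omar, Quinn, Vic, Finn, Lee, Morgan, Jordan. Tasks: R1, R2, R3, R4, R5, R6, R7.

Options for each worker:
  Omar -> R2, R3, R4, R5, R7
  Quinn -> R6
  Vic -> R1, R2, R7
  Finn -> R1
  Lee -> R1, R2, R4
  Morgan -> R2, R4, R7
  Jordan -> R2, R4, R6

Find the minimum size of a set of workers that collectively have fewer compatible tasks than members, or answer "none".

Take S = {Quinn, Vic, Finn, Lee, Morgan, Jordan}. Its neighbourhood is {R1, R2, R4, R6, R7}, so |N(S)| = 5 < |S| = 6.
Every subset of size less than 6 has at least as many neighbours as members, so 6 is the minimum.

6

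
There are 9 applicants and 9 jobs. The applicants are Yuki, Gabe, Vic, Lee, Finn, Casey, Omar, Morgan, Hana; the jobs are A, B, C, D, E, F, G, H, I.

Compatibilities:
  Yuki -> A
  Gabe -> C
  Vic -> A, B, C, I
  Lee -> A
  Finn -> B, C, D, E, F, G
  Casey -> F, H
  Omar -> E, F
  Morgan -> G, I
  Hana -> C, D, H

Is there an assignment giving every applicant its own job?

The set {Yuki, Lee} has only 1 neighbour ({A}), so by Hall's theorem at most 8 of the 9 applicants can be matched.
Hence no matching covers every applicant.

No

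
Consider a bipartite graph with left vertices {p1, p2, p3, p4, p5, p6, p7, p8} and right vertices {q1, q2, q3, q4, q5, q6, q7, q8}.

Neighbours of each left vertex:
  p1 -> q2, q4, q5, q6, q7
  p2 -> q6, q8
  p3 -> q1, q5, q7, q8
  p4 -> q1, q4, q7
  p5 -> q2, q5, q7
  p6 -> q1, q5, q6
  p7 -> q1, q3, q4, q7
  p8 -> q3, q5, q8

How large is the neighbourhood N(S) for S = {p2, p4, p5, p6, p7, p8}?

The union of neighbours of {p2, p4, p5, p6, p7, p8} is {q1, q2, q3, q4, q5, q6, q7, q8}, which has 8 elements.
Since |N(S)| = 8 ≥ |S| = 6, Hall's condition holds for this subset.

8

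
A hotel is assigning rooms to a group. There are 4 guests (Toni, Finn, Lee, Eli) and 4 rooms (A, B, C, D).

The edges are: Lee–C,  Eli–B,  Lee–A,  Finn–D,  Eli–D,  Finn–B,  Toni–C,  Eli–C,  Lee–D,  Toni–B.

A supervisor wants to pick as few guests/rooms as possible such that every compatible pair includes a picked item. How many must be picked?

4

{Toni, Finn, Lee, Eli} is a vertex cover of size 4: every edge has an endpoint in this set.
No smaller cover exists because Toni–C, Finn–D, Lee–A, Eli–B is a matching of size 4, and a cover must include an endpoint of each of these disjoint edges (König's theorem).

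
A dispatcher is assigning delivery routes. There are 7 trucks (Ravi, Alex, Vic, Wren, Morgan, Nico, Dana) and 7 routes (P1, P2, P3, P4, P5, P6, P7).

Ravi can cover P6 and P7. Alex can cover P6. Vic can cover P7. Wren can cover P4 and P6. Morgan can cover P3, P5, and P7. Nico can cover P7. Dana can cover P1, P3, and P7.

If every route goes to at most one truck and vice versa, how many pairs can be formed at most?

5

For example, pair Ravi-P7, Alex-P6, Wren-P4, Morgan-P5, Dana-P1.
The set {Ravi, Alex, Vic, Nico} has only 2 neighbours ({P6, P7}), so by Hall's theorem at most 5 of the 7 trucks can be matched.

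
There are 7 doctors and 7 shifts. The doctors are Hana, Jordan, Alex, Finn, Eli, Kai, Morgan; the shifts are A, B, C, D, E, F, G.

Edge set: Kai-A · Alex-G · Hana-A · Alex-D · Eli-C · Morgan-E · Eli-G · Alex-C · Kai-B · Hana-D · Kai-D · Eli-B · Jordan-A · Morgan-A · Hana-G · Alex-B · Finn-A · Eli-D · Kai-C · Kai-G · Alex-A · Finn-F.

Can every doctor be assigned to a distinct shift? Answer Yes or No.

A valid assignment of size 7: Hana-D, Jordan-A, Alex-B, Finn-F, Eli-C, Kai-G, Morgan-E.
All 7 doctors are covered.

Yes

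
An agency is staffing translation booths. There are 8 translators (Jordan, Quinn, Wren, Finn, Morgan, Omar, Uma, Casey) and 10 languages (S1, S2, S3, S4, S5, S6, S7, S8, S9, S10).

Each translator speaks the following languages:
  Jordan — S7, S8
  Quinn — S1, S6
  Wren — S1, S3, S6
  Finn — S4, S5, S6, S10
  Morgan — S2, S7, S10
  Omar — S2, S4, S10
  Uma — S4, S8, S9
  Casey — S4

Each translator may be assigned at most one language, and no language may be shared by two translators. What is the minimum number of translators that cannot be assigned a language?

0

For example, pair Jordan-S8, Quinn-S1, Wren-S3, Finn-S6, Morgan-S10, Omar-S2, Uma-S9, Casey-S4.
This saturates every translator, so 8 is the maximum.
That matches 8 of the 8, leaving 0 unmatched; no matching can do better.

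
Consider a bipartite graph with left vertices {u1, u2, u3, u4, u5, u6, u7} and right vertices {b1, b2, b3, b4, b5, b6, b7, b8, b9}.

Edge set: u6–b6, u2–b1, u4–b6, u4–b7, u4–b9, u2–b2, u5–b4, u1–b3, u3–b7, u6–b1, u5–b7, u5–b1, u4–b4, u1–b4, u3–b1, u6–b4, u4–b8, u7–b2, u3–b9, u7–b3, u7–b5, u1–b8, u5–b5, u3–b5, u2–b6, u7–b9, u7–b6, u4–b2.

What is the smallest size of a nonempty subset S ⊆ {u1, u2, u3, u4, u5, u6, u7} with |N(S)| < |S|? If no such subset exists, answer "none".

none

A matching saturating every left vertex exists, for instance u1→b3, u2→b2, u3→b7, u4→b6, u5→b1, u6→b4, u7→b5.
By Hall's marriage theorem, this means |N(S)| ≥ |S| for every subset S, so no violating subset exists.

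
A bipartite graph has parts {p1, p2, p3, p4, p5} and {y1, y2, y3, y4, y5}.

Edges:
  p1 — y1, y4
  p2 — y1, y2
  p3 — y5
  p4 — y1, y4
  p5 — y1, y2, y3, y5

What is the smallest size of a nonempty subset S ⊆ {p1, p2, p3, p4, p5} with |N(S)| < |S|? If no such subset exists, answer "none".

A matching saturating every left vertex exists, for instance p1→y4, p2→y2, p3→y5, p4→y1, p5→y3.
By Hall's marriage theorem, this means |N(S)| ≥ |S| for every subset S, so no violating subset exists.

none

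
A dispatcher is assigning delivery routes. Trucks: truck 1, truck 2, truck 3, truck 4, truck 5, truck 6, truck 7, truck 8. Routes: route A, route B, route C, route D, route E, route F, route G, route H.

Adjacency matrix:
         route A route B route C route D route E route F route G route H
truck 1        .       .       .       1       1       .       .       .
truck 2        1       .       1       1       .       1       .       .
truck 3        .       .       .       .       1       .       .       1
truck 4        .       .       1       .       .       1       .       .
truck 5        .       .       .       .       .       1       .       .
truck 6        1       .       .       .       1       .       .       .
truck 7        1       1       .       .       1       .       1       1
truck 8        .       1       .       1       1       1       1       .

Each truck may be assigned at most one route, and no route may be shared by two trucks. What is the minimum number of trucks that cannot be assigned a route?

One maximum matching: truck 1→route D, truck 2→route A, truck 3→route H, truck 4→route C, truck 5→route F, truck 6→route E, truck 7→route B, truck 8→route G.
This saturates every truck, so 8 is the maximum.
That matches 8 of the 8, leaving 0 unmatched; no matching can do better.

0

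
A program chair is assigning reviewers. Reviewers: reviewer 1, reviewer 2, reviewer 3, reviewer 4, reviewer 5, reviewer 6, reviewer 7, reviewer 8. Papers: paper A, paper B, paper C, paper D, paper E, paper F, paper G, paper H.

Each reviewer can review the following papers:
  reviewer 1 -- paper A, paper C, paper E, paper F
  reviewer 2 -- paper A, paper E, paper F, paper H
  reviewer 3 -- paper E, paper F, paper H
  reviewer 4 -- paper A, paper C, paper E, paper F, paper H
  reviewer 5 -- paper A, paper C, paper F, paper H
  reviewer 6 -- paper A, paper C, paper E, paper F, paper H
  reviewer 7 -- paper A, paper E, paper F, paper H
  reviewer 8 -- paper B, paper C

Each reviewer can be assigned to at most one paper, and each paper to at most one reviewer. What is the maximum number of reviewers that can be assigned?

For example, pair reviewer 1-paper E, reviewer 2-paper A, reviewer 3-paper F, reviewer 4-paper C, reviewer 5-paper H, reviewer 8-paper B.
The set {reviewer 1, reviewer 2, reviewer 3, reviewer 4, reviewer 5, reviewer 6, reviewer 7} has only 5 neighbours ({paper A, paper C, paper E, paper F, paper H}), so by Hall's theorem at most 6 of the 8 reviewers can be matched.

6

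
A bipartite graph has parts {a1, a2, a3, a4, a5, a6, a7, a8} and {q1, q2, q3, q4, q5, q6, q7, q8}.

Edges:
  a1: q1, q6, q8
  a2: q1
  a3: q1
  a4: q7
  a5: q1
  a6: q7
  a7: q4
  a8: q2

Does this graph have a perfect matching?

No

The set {a2, a3, a4, a5, a6} has only 2 neighbours ({q1, q7}), so by Hall's theorem at most 5 of the 8 left vertices can be matched.
Hence no matching covers every left vertex.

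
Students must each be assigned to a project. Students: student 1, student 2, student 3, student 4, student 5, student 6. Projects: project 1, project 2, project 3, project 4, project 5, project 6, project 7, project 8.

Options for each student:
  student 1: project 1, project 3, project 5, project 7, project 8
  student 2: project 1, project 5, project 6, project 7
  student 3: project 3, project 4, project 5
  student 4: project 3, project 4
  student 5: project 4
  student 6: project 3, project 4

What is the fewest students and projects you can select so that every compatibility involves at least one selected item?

5

A maximum matching has 5 edges (e.g. student 1–project 7, student 2–project 1, student 3–project 5, student 4–project 3, student 5–project 4).
By König's theorem the minimum vertex cover has the same size. One such cover is {student 1, student 2, student 3, project 3, project 4}.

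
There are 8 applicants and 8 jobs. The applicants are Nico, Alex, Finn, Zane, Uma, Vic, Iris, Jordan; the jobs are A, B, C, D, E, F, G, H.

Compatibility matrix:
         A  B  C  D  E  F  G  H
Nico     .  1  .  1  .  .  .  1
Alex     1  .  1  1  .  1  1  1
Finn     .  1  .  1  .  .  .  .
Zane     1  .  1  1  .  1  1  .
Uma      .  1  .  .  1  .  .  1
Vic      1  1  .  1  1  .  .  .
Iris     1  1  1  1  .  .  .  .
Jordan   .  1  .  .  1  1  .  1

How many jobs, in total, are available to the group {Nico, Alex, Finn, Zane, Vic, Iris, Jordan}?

The union of neighbours of {Nico, Alex, Finn, Zane, Vic, Iris, Jordan} is {A, B, C, D, E, F, G, H}, which has 8 elements.
Since |N(S)| = 8 ≥ |S| = 7, Hall's condition holds for this subset.

8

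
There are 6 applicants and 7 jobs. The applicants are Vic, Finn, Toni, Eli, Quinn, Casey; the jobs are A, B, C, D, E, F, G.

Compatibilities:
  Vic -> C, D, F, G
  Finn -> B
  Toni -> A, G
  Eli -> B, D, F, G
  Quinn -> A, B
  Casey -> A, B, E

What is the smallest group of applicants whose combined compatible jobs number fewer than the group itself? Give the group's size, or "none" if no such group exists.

none

A matching saturating every applicant exists, for instance Vic→C, Finn→B, Toni→G, Eli→F, Quinn→A, Casey→E.
By Hall's marriage theorem, this means |N(S)| ≥ |S| for every subset S, so no violating subset exists.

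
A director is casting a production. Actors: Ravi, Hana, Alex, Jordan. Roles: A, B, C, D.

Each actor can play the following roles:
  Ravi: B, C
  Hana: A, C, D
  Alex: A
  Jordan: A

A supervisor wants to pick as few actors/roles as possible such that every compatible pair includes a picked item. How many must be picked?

The 3 edges Ravi–B, Hana–C, Alex–A form a matching, so any vertex cover needs at least 3 vertices (one per matched edge).
Conversely {Ravi, Hana, A} meets every edge and has exactly 3 vertices, so 3 is optimal.

3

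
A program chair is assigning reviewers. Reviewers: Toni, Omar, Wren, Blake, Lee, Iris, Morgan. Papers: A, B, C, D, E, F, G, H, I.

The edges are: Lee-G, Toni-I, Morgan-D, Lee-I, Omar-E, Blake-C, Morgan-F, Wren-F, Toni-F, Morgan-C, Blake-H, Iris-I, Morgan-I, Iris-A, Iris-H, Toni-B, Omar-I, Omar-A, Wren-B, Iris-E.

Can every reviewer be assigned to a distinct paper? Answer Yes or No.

Yes

For example, pair Toni–I, Omar–A, Wren–B, Blake–C, Lee–G, Iris–E, Morgan–F.
All 7 reviewers are covered.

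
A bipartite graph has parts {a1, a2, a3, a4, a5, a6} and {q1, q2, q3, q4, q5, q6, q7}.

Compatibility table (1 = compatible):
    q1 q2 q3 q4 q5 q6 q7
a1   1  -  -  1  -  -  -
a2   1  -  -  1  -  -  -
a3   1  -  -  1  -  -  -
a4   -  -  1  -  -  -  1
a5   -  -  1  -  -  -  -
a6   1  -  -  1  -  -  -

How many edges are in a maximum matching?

For example, pair a1-q1, a2-q4, a4-q7, a5-q3.
The set {a1, a2, a3, a6} has only 2 neighbours ({q1, q4}), so by Hall's theorem at most 4 of the 6 left vertices can be matched.

4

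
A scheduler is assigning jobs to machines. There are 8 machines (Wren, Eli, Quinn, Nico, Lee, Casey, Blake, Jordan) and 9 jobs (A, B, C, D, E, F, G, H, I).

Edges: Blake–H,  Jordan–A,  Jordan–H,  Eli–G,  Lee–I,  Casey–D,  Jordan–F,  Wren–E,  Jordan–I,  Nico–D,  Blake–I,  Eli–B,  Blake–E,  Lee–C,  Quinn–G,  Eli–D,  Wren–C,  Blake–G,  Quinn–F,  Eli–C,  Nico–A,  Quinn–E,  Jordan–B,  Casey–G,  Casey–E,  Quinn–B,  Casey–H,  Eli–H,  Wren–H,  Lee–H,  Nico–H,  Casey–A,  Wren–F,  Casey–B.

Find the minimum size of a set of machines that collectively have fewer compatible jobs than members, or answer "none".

none

A matching saturating every machine exists, for instance Wren→E, Eli→H, Quinn→B, Nico→D, Lee→C, Casey→G, Blake→I, Jordan→A.
By Hall's marriage theorem, this means |N(S)| ≥ |S| for every subset S, so no violating subset exists.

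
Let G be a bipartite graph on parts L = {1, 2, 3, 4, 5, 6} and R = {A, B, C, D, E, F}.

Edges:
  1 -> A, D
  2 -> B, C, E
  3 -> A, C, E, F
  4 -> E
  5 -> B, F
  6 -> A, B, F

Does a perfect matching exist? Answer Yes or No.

A valid assignment of size 6: 1→D, 2→C, 3→A, 4→E, 5→F, 6→B.
Every left vertex is matched, so this is a perfect matching.

Yes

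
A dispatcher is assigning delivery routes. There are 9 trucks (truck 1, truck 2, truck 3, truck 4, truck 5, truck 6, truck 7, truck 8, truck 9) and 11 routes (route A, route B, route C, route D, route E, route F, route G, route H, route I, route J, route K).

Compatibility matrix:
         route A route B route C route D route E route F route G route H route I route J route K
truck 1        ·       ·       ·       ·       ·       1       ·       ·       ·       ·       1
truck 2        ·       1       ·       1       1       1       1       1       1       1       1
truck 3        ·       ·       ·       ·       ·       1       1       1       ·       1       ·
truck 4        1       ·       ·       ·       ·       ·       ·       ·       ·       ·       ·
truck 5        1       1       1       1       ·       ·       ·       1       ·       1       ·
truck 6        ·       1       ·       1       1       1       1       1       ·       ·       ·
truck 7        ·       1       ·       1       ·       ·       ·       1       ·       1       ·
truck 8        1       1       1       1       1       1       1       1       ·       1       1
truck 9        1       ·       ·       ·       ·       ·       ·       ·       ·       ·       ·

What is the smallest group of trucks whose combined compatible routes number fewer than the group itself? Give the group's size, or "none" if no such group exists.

2

Take S = {truck 4, truck 9}. Its neighbourhood is {route A}, so |N(S)| = 1 < |S| = 2.
No single vertex violates Hall's condition since each has at least one neighbour, so 2 is the minimum.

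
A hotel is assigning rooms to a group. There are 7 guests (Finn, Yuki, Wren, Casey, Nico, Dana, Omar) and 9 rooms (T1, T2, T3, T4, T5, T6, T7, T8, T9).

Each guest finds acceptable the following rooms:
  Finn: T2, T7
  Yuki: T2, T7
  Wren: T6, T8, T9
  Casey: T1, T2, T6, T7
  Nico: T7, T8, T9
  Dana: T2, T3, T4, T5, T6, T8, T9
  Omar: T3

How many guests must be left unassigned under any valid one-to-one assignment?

0

A valid assignment of size 7: Finn-T2, Yuki-T7, Wren-T6, Casey-T1, Nico-T9, Dana-T4, Omar-T3.
All 7 guests are matched, so no larger matching exists.
That matches 7 of the 7, leaving 0 unmatched; no matching can do better.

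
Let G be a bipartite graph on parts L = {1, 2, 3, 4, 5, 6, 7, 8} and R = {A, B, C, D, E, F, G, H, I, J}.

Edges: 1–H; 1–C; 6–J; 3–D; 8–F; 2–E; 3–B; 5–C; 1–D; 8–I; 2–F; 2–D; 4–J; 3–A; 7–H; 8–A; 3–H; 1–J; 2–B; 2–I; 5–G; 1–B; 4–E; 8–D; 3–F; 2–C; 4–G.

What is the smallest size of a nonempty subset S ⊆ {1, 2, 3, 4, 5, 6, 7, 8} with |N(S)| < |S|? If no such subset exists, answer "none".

A matching saturating every left vertex exists, for instance 1→B, 2→E, 3→A, 4→G, 5→C, 6→J, 7→H, 8→I.
By Hall's marriage theorem, this means |N(S)| ≥ |S| for every subset S, so no violating subset exists.

none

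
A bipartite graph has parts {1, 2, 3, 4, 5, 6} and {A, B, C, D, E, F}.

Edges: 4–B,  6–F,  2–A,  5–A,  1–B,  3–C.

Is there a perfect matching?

No

The set {1, 2, 4, 5} has only 2 neighbours ({A, B}), so by Hall's theorem at most 4 of the 6 left vertices can be matched.
Hence no matching covers every left vertex.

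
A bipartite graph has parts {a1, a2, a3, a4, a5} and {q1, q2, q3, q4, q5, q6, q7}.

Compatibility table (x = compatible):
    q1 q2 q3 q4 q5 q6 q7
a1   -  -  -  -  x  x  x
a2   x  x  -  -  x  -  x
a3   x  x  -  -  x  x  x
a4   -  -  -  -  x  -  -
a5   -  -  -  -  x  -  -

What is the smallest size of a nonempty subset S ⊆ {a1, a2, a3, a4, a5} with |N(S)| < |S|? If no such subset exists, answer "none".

2

Take S = {a4, a5}. Its neighbourhood is {q5}, so |N(S)| = 1 < |S| = 2.
No single vertex violates Hall's condition since each has at least one neighbour, so 2 is the minimum.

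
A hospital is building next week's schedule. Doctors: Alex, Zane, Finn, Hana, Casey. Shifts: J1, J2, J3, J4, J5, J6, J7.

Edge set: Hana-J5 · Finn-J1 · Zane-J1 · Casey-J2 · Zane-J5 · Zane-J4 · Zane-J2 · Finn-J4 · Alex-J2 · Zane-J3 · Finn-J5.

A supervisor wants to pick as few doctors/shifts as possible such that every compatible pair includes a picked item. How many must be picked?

4

The 4 edges Alex–J2, Zane–J3, Finn–J1, Hana–J5 form a matching, so any vertex cover needs at least 4 vertices (one per matched edge).
Conversely {Zane, Finn, Hana, J2} meets every edge and has exactly 4 vertices, so 4 is optimal.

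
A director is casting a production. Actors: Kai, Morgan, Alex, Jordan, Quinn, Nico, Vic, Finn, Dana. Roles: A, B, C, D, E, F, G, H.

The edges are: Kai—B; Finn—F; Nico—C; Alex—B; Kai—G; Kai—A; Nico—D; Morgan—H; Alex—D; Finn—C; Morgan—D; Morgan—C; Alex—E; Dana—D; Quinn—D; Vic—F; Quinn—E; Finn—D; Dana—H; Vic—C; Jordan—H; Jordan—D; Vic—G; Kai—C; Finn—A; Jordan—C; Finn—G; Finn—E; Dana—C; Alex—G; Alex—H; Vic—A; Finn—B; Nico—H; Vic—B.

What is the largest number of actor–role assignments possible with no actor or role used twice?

8

One maximum matching: Kai–A, Morgan–H, Alex–B, Jordan–D, Quinn–E, Nico–C, Vic–F, Finn–G.
The set {Morgan, Jordan, Nico, Dana} has only 3 neighbours ({C, D, H}), so by Hall's theorem at most 8 of the 9 actors can be matched.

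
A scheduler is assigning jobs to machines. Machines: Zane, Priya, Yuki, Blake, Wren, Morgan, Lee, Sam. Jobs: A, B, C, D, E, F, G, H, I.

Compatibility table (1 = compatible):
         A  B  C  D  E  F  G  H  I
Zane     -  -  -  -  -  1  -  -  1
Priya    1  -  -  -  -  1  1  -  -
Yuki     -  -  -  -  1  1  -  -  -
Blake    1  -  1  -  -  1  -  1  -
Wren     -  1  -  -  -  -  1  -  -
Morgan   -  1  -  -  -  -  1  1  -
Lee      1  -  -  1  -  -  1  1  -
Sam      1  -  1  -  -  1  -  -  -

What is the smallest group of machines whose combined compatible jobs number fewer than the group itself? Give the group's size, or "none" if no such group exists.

A matching saturating every machine exists, for instance Zane→I, Priya→G, Yuki→E, Blake→C, Wren→B, Morgan→H, Lee→D, Sam→F.
By Hall's marriage theorem, this means |N(S)| ≥ |S| for every subset S, so no violating subset exists.

none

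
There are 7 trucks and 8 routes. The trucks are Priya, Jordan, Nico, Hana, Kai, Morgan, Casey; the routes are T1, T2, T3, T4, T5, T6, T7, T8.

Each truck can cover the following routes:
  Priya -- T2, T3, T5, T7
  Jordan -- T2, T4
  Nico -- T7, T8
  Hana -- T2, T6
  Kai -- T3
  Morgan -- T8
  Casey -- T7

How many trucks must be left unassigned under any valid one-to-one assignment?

1

One maximum matching: Priya-T5, Jordan-T2, Nico-T7, Hana-T6, Kai-T3, Morgan-T8.
The set {Nico, Morgan, Casey} has only 2 neighbours ({T7, T8}), so by Hall's theorem at most 6 of the 7 trucks can be matched.
That matches 6 of the 7, leaving 1 unmatched; no matching can do better.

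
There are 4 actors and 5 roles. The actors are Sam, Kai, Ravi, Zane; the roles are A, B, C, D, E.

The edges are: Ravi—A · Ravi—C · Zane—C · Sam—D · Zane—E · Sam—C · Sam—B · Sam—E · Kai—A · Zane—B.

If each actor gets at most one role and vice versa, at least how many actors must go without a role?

0

A valid assignment of size 4: Sam–E, Kai–A, Ravi–C, Zane–B.
This saturates every actor, so 4 is the maximum.
That matches 4 of the 4, leaving 0 unmatched; no matching can do better.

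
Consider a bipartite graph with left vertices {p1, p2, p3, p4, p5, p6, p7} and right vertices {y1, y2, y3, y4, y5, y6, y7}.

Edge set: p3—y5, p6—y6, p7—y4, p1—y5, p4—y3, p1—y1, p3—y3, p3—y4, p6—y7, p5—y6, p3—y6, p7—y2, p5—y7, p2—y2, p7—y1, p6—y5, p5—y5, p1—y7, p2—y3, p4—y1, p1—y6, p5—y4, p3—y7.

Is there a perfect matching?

One maximum matching: p1–y7, p2–y2, p3–y4, p4–y3, p5–y5, p6–y6, p7–y1.
Every left vertex is matched, so this is a perfect matching.

Yes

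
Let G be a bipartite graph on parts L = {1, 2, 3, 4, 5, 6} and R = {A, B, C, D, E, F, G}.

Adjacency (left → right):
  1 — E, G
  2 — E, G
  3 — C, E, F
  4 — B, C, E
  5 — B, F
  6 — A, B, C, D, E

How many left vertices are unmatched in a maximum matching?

0

A valid assignment of size 6: 1→G, 2→E, 3→F, 4→C, 5→B, 6→A.
This saturates every left vertex, so 6 is the maximum.
That matches 6 of the 6, leaving 0 unmatched; no matching can do better.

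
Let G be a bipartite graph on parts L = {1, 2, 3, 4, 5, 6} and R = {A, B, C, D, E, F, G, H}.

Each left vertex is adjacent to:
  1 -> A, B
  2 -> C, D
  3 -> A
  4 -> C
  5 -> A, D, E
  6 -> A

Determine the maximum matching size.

A valid assignment of size 5: 1→B, 2→D, 3→A, 4→C, 5→E.
The set {3, 6} has only 1 neighbour ({A}), so by Hall's theorem at most 5 of the 6 left vertices can be matched.

5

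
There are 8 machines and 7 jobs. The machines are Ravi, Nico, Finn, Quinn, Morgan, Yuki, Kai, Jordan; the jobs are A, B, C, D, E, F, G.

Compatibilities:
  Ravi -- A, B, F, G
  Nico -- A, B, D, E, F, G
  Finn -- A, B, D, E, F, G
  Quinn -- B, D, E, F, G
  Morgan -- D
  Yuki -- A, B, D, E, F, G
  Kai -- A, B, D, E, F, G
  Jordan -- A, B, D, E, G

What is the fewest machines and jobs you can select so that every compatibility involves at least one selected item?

6

The 6 edges Ravi–F, Nico–A, Finn–B, Quinn–E, Morgan–D, Yuki–G form a matching, so any vertex cover needs at least 6 vertices (one per matched edge).
Conversely {A, B, D, E, F, G} meets every edge and has exactly 6 vertices, so 6 is optimal.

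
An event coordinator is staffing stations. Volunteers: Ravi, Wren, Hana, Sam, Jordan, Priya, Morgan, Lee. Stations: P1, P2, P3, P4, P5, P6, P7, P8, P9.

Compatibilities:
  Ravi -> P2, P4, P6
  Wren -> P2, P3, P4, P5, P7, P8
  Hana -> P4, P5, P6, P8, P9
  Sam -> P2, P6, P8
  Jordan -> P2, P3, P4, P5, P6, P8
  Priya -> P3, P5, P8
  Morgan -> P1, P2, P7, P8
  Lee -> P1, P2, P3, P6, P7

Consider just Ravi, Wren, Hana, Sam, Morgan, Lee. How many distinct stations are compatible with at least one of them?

The union of neighbours of {Ravi, Wren, Hana, Sam, Morgan, Lee} is {P1, P2, P3, P4, P5, P6, P7, P8, P9}, which has 9 elements.
Since |N(S)| = 9 ≥ |S| = 6, Hall's condition holds for this subset.

9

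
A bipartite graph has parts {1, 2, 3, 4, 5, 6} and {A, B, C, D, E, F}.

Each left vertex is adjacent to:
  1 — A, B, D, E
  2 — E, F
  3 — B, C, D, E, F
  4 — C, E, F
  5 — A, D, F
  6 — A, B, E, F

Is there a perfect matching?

Yes

For example, pair 1→A, 2→F, 3→E, 4→C, 5→D, 6→B.
All 6 left vertices are covered.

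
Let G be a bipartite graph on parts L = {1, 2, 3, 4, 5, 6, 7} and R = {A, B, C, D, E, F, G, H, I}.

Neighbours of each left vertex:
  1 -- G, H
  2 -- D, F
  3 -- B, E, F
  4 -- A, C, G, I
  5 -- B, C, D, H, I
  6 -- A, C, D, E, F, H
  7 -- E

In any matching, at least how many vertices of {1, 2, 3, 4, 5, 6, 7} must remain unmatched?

For example, pair 1→G, 2→F, 3→B, 4→I, 5→H, 6→A, 7→E.
This saturates every left vertex, so 7 is the maximum.
That matches 7 of the 7, leaving 0 unmatched; no matching can do better.

0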